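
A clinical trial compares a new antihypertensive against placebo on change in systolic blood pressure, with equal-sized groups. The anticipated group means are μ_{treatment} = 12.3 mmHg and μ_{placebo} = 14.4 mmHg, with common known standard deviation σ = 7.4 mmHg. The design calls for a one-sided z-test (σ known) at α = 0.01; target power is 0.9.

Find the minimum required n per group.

Standardized effect: d = |μ_{treatment} − μ_{placebo}| / σ = |12.3 − 14.4| / 7.4 = 0.2838
For power 0.9 need Φ(δ − z_{0.01}) = 0.9, so δ = z_{0.01} + z_{0.10} = 2.326 + 1.282 = 3.608.
δ = d·√(n/2) ⇒ n = 2(δ/d)² = 2 × (3.608 / 0.2838)² = 323.27.
Round up to the next whole unit.

n = 324 per group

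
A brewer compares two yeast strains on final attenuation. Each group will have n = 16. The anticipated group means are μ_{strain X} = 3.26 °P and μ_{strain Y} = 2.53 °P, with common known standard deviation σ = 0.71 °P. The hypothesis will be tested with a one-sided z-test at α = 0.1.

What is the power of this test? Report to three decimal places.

Standardized effect: d = |μ_{strain X} − μ_{strain Y}| / σ = |3.26 − 2.53| / 0.71 = 1.0282
Noncentrality parameter: δ = d·√(n/2) = 1.0282 × √(16/2) = 2.9081
One-sided α = 0.1 → critical value z_{0.1} = 1.282.
Power = Φ(δ − 1.282) = Φ(1.627) = 0.9481.

Power ≈ 0.948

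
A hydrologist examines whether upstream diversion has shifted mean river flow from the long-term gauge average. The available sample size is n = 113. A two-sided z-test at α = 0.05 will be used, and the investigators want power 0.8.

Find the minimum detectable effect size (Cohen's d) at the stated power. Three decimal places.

d ≈ 0.264

Required noncentrality: δ = z_{0.025} + z_{0.20} = 1.960 + 0.842 = 2.802.
(Lower-tail contribution to power is negligible for δ > 0.)
δ = d·√n ⇒ d = δ/√n = 2.802/√113 = 0.2636.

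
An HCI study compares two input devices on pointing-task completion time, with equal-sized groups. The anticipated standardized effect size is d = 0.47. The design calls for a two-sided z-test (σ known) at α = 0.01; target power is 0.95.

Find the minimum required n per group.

n = 162 per group

For power 0.95 need Φ(δ − z_{0.005}) = 0.95, so δ = z_{0.005} + z_{0.05} = 2.576 + 1.645 = 4.221.
(Ignoring the negligible lower-tail rejection probability gives the usual closed-form inversion.)
δ = d·√(n/2) ⇒ n = 2(δ/d)² = 2 × (4.221 / 0.47)² = 161.29.
Rounding up, n = 162 per group.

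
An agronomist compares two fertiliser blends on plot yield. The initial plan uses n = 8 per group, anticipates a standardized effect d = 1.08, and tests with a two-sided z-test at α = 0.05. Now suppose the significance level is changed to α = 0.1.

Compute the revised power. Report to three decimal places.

Power ≈ 0.697

δ = d·√(n/2) = 1.08 × √(8/2) = 2.1600 (unchanged). New critical value: z_{0.05} = 1.645.
Revised power = Φ(δ − 1.645) + Φ(−δ − 1.645) = Φ(0.515) + Φ(-3.805) = 0.6968 + 0.0001 = 0.6968.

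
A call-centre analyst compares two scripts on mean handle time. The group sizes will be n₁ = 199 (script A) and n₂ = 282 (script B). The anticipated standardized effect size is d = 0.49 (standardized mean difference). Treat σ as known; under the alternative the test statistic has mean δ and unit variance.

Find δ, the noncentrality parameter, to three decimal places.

The noncentrality parameter scales effect size by the design's sample-size factor: δ = d / √(1/n₁ + 1/n₂) = 0.49 / √(1/199 + 1/282) = 5.2927

δ ≈ 5.293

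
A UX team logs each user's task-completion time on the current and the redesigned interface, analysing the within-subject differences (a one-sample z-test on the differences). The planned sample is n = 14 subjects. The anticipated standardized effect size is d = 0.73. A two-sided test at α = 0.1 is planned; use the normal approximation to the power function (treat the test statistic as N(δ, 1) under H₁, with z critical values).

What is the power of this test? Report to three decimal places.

Power ≈ 0.861

Noncentrality parameter: δ = d·√n = 0.73 × √14 = 2.7314
Critical value for a two-sided test at α = 0.1: z_{α/2} = 1.645.
Power = Φ(δ − 1.645) + Φ(−δ − 1.645) = Φ(1.087) + Φ(-4.376) = 0.8614 + 0.0000 = 0.8614.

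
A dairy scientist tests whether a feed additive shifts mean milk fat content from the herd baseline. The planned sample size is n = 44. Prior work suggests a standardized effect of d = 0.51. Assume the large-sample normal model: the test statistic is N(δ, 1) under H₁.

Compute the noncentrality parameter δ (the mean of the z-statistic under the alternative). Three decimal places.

The noncentrality parameter scales effect size by the design's sample-size factor: δ = d·√n = 0.51 × √44 = 3.3830

δ ≈ 3.383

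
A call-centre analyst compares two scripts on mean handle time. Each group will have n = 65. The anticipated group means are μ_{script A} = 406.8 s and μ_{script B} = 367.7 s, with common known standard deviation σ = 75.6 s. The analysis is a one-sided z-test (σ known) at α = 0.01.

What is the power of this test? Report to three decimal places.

Standardized effect: d = |μ_{script A} − μ_{script B}| / σ = |406.8 − 367.7| / 75.6 = 0.5172
Noncentrality parameter: δ = d·√(n/2) = 0.5172 × √(65/2) = 2.9485
One-sided α = 0.01 → critical value z_{0.01} = 2.326.
Power = Φ(δ − 2.326) = Φ(0.622) = 0.7331.

Power ≈ 0.733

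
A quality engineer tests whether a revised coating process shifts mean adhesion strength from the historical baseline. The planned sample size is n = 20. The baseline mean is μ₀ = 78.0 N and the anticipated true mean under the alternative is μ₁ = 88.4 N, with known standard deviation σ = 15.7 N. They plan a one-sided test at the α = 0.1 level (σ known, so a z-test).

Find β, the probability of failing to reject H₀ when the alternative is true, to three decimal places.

β ≈ 0.046

Standardized effect: d = |μ₁ − μ₀| / σ = |88.4 − 78.0| / 15.7 = 0.6624
Noncentrality parameter: δ = d·√n = 0.6624 × √20 = 2.9624
Critical value for a one-sided test at α = 0.1: z_α = 1.282.
Power = P(Z > 1.282 − δ) = Φ(1.681) = 0.9536.
Type II error: β = 1 − power = 1 − 0.9536 = 0.0464.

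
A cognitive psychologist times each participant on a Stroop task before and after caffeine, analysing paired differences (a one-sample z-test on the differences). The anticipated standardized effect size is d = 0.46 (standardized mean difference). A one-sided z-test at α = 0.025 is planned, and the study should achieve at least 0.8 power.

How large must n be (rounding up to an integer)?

n = 38

For power 0.8 need Φ(δ − z_{0.025}) = 0.8, so δ = z_{0.025} + z_{0.20} = 1.960 + 0.842 = 2.802.
δ = d·√n ⇒ n = (δ/d)² = (2.802 / 0.46)² = 37.09.
Round up to the next whole unit.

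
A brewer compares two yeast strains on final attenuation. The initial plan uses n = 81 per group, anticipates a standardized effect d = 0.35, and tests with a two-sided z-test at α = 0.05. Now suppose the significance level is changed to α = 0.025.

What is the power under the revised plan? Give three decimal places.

Power ≈ 0.494

δ = d·√(n/2) = 0.35 × √(81/2) = 2.2274 (unchanged). New critical value: z_{0.0125} = 2.241.
Revised power = Φ(δ − 2.241) + Φ(−δ − 2.241) = Φ(-0.014) + Φ(-4.469) = 0.4944 + 0.0000 = 0.4944.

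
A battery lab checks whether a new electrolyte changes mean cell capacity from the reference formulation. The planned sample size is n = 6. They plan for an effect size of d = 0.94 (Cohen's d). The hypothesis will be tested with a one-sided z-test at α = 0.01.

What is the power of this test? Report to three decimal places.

Power ≈ 0.490

Noncentrality parameter: δ = d·√n = 0.94 × √6 = 2.3025
Critical value for a one-sided test at α = 0.01: z_α = 2.326.
Power = P(Z > 2.326 − δ) = Φ(-0.024) = 0.4905.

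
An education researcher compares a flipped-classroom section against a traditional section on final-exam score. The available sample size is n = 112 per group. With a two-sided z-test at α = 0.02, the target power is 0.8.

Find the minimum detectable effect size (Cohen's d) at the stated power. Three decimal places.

Required noncentrality: δ = z_{0.01} + z_{0.20} = 2.326 + 0.842 = 3.168.
(Lower-tail contribution to power is negligible for δ > 0.)
δ = d·√(n/2) ⇒ d = δ/√(n/2) = 3.168/√(112/2) = 0.4233.

d ≈ 0.423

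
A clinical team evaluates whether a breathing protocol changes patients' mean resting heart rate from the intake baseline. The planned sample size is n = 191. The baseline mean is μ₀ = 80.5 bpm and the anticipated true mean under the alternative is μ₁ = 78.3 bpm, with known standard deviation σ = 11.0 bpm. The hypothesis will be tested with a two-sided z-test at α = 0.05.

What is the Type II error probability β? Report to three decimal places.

β ≈ 0.211

Standardized effect: d = |μ₁ − μ₀| / σ = |78.3 − 80.5| / 11.0 = 0.2000
Noncentrality parameter: δ = d·√n = 0.2000 × √191 = 2.7641
Critical value for a two-sided test at α = 0.05: z_{α/2} = 1.960.
Power = Φ(δ − 1.960) + Φ(−δ − 1.960) = Φ(0.804) + Φ(-4.724) = 0.7893 + 0.0000 = 0.7893.
Type II error: β = 1 − power = 1 − 0.7893 = 0.2107.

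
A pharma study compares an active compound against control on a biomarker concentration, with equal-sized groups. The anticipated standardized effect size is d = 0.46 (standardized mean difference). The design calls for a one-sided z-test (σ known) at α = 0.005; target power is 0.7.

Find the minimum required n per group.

Set Φ(δ − 2.576) = 0.7; then δ − 2.576 = Φ⁻¹(0.7) = 0.524, giving δ = 3.100.
δ = d·√(n/2) ⇒ n = 2(δ/d)² = 2 × (3.100 / 0.46)² = 90.85.
Round up to the next whole unit.

n = 91 per group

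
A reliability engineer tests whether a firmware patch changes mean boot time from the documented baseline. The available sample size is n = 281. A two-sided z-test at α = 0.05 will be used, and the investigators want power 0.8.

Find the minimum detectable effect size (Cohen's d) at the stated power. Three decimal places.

Need Φ(δ − 1.960) = 0.8, so δ = 1.960 + 0.842 = 2.802.
(Lower-tail contribution to power is negligible for δ > 0.)
δ = d·√n ⇒ d = δ/√n = 2.802/√281 = 0.1671.

d ≈ 0.167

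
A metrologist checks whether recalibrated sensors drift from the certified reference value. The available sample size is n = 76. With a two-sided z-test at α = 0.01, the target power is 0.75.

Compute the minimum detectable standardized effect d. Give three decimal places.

Required noncentrality: δ = z_{0.005} + z_{0.25} = 2.576 + 0.674 = 3.250.
(Lower-tail contribution to power is negligible for δ > 0.)
δ = d·√n ⇒ d = δ/√n = 3.250/√76 = 0.3728.

d ≈ 0.373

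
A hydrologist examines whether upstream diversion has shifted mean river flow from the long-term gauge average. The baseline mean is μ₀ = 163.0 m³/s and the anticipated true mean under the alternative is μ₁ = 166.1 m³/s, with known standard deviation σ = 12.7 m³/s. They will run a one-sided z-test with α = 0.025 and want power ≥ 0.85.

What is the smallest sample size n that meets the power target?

Standardized effect: d = |μ₁ − μ₀| / σ = |166.1 − 163.0| / 12.7 = 0.2441
For power 0.85 need Φ(δ − z_{0.025}) = 0.85, so δ = z_{0.025} + z_{0.15} = 1.960 + 1.036 = 2.996.
δ = d·√n ⇒ n = (δ/d)² = (2.996 / 0.2441)² = 150.69.
Round up to the next whole unit.

n = 151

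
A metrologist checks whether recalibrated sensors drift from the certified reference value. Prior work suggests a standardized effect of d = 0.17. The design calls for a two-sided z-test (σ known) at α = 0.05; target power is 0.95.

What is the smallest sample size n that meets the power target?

n = 450

Set Φ(δ − 1.960) = 0.95; then δ − 1.960 = Φ⁻¹(0.95) = 1.645, giving δ = 3.605.
(For δ > 0 the lower-tail rejection region contributes negligibly to power, so the one-term inversion is standard.)
δ = d·√n ⇒ n = (δ/d)² = (3.605 / 0.17)² = 449.64.
Round up to the next whole unit.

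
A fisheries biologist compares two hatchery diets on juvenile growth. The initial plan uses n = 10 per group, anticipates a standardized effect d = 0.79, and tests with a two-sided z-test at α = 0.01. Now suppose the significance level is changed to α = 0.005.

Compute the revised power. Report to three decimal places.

δ = d·√(n/2) = 0.79 × √(10/2) = 1.7665 (unchanged). New critical value: z_{0.0025} = 2.807.
Revised power = Φ(δ − 2.807) + Φ(−δ − 2.807) = Φ(-1.041) + Φ(-4.574) = 0.1490 + 0.0000 = 0.1490.

Power ≈ 0.149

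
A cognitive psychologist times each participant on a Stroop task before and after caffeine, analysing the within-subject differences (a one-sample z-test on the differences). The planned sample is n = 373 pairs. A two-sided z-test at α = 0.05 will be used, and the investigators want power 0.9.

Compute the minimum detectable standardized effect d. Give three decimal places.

Need Φ(δ − 1.960) = 0.9, so δ = 1.960 + 1.282 = 3.242.
(The second rejection-region term Φ(−δ − z_{α/2}) is negligible and dropped.)
δ = d·√n ⇒ d = δ/√n = 3.242/√373 = 0.1678.

d ≈ 0.168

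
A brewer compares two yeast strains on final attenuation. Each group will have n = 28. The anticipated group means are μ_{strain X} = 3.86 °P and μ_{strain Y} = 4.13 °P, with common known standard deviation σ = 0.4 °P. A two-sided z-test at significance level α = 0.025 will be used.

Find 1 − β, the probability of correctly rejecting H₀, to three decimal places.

Power ≈ 0.612

Standardized effect: d = |μ_{strain X} − μ_{strain Y}| / σ = |3.86 − 4.13| / 0.4 = 0.6750
Noncentrality parameter: δ = d·√(n/2) = 0.6750 × √(28/2) = 2.5256
Critical value for a two-sided test at α = 0.025: z_{α/2} = 2.241.
Power = Φ(δ − 2.241) + Φ(−δ − 2.241) = Φ(0.284) + Φ(-4.767) = 0.6119 + 0.0000 = 0.6119.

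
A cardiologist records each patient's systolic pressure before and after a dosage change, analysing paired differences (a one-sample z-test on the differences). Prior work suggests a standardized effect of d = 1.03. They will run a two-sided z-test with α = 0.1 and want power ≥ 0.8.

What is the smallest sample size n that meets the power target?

n = 6

Set Φ(δ − 1.645) = 0.8; then δ − 1.645 = Φ⁻¹(0.8) = 0.842, giving δ = 2.486.
(The Φ(−δ − z_{α/2}) term is vanishingly small for δ > 0 and is dropped in the standard sample-size formula.)
δ = d·√n ⇒ n = (δ/d)² = (2.486 / 1.03)² = 5.83.
Round up to the next whole unit.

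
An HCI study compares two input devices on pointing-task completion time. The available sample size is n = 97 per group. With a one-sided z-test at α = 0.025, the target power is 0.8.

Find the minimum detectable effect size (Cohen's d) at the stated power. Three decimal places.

d ≈ 0.402

Need Φ(δ − 1.960) = 0.8, so δ = 1.960 + 0.842 = 2.802.
δ = d·√(n/2) ⇒ d = δ/√(n/2) = 2.802/√(97/2) = 0.4023.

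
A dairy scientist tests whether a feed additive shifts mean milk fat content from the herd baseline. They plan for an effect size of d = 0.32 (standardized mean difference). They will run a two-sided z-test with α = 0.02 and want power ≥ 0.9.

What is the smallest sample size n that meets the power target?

n = 128

For power 0.9 need Φ(δ − z_{0.01}) = 0.9, so δ = z_{0.01} + z_{0.10} = 2.326 + 1.282 = 3.608.
(Ignoring the negligible lower-tail rejection probability gives the usual closed-form inversion.)
δ = d·√n ⇒ n = (δ/d)² = (3.608 / 0.32)² = 127.12.
Round up to the next whole unit.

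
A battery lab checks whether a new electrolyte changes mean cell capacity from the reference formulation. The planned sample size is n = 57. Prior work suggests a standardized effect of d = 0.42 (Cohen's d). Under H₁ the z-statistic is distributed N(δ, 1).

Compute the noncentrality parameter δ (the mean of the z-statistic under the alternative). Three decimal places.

δ ≈ 3.171

The noncentrality parameter scales effect size by the design's sample-size factor: δ = d·√n = 0.42 × √57 = 3.1709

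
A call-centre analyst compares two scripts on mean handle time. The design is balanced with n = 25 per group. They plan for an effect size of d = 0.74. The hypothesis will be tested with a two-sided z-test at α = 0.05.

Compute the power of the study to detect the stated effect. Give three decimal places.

Noncentrality parameter: λ = d·√(n/2) = 0.74 × √(25/2) = 2.6163
Critical value for a two-sided test at α = 0.05: z_{α/2} = 1.960.
Power = Φ(λ − 1.960) + Φ(−λ − 1.960) = Φ(0.656) + Φ(-4.576) = 0.7442 + 0.0000 = 0.7442.

Power ≈ 0.744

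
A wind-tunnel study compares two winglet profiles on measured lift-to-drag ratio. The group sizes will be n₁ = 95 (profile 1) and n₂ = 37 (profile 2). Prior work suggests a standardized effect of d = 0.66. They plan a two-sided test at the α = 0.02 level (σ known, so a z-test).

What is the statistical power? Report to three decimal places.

Power ≈ 0.860

Noncentrality parameter: δ = d / √(1/n₁ + 1/n₂) = 0.66 / √(1/95 + 1/37) = 3.4058
Critical value for a two-sided test at α = 0.02: z_{α/2} = 2.326.
Power = Φ(δ − 2.326) + Φ(−δ − 2.326) = Φ(1.079) + Φ(-5.732) = 0.8598 + 0.0000 = 0.8598.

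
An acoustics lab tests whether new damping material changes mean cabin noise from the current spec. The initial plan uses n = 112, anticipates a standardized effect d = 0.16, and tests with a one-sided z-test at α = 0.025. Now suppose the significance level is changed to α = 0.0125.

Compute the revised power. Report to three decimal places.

δ = d·√n = 0.16 × √112 = 1.6933 (unchanged). New critical value: z_{0.0125} = 2.241.
Revised power = P(Z > 2.241 − δ) = Φ(-0.548) = 0.2918.

Power ≈ 0.292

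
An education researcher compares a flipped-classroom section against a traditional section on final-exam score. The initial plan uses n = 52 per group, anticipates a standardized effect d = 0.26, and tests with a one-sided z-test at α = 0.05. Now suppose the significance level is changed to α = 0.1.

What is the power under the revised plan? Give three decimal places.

Power ≈ 0.518

δ = d·√(n/2) = 0.26 × √(52/2) = 1.3257 (unchanged). New critical value: z_{0.1} = 1.282.
Revised power = P(Z > 1.282 − δ) = Φ(0.044) = 0.5176.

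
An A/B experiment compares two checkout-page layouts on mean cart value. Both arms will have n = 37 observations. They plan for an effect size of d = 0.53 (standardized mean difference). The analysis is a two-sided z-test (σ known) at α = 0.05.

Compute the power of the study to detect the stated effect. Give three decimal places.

Noncentrality parameter: λ = d·√(n/2) = 0.53 × √(37/2) = 2.2796
Two-sided α = 0.05 → critical value z_{0.025} = 1.960.
Power = Φ(λ − 1.960) + Φ(−λ − 1.960) = Φ(0.320) + Φ(-4.240) = 0.6254 + 0.0000 = 0.6254.

Power ≈ 0.625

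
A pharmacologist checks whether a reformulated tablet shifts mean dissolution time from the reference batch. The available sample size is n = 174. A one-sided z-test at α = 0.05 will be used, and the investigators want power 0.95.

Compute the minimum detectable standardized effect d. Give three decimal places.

d ≈ 0.249

Required noncentrality: δ = z_{0.05} + z_{0.05} = 1.645 + 1.645 = 3.290.
δ = d·√n ⇒ d = δ/√n = 3.290/√174 = 0.2494.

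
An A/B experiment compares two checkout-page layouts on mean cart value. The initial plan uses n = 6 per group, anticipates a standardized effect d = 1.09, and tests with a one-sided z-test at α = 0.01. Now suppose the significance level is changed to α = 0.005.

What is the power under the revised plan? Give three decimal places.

Power ≈ 0.246

δ = d·√(n/2) = 1.09 × √(6/2) = 1.8879 (unchanged). New critical value: z_{0.005} = 2.576.
Revised power = Φ(δ − 2.576) = Φ(-0.688) = 0.2458.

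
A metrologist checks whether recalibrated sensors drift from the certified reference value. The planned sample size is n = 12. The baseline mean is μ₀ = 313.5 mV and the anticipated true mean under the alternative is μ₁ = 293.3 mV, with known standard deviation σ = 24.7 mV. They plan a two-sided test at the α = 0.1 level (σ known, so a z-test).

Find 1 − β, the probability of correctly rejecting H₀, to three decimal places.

Standardized effect: d = |μ₁ − μ₀| / σ = |293.3 − 313.5| / 24.7 = 0.8178
Noncentrality parameter: δ = d·√n = 0.8178 × √12 = 2.8330
Two-sided α = 0.1 → critical value z_{0.05} = 1.645.
Power = Φ(δ − 1.645) + Φ(−δ − 1.645) = Φ(1.188) + Φ(-4.478) = 0.8826 + 0.0000 = 0.8826.

Power ≈ 0.883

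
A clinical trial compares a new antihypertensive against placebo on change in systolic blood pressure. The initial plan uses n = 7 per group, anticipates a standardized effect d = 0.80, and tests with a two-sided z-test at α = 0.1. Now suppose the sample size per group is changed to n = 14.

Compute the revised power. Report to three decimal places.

With n = 14 per group: δ = d·√(n/2) = 0.80 × √(14/2) = 2.1166. Critical value z_{0.05} = 1.645.
Revised power = Φ(δ − 1.645) + Φ(−δ − 1.645) = Φ(0.472) + Φ(-3.761) = 0.6814 + 0.0001 = 0.6815.

Power ≈ 0.682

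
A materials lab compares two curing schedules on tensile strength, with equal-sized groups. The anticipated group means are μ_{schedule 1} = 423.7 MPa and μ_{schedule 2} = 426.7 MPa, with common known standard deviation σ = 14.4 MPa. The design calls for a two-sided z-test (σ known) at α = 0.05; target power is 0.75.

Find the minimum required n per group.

Standardized effect: d = |μ_{schedule 1} − μ_{schedule 2}| / σ = |423.7 − 426.7| / 14.4 = 0.2083
Set Φ(δ − 1.960) = 0.75; then δ − 1.960 = Φ⁻¹(0.75) = 0.674, giving δ = 2.634.
(The Φ(−δ − z_{α/2}) term is vanishingly small for δ > 0 and is dropped in the standard sample-size formula.)
δ = d·√(n/2) ⇒ n = 2(δ/d)² = 2 × (2.634 / 0.2083)² = 319.81.
Rounding up, n = 320 per group.

n = 320 per group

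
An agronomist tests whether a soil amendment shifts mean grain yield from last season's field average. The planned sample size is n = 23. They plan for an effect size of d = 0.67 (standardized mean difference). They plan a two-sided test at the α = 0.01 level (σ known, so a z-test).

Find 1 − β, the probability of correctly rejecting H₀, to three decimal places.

Power ≈ 0.738

Noncentrality parameter: δ = d·√n = 0.67 × √23 = 3.2132
Two-sided α = 0.01 → critical value z_{0.005} = 2.576.
Power = Φ(δ − 2.576) + Φ(−δ − 2.576) = Φ(0.637) + Φ(-5.789) = 0.7381 + 0.0000 = 0.7381.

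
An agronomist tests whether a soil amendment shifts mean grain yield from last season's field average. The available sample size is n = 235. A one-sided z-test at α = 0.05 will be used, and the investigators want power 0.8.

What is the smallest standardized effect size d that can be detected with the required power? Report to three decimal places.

Required noncentrality: δ = z_{0.05} + z_{0.20} = 1.645 + 0.842 = 2.486.
δ = d·√n ⇒ d = δ/√n = 2.486/√235 = 0.1622.

d ≈ 0.162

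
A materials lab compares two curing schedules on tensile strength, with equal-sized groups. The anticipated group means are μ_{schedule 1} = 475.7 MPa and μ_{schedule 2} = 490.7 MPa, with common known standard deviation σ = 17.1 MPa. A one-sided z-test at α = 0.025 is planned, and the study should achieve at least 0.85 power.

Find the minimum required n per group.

n = 24 per group

Standardized effect: d = |μ_{schedule 1} − μ_{schedule 2}| / σ = |475.7 − 490.7| / 17.1 = 0.8772
For power 0.85 need Φ(δ − z_{0.025}) = 0.85, so δ = z_{0.025} + z_{0.15} = 1.960 + 1.036 = 2.996.
δ = d·√(n/2) ⇒ n = 2(δ/d)² = 2 × (2.996 / 0.8772)² = 23.34.
Rounding up, n = 24 per group.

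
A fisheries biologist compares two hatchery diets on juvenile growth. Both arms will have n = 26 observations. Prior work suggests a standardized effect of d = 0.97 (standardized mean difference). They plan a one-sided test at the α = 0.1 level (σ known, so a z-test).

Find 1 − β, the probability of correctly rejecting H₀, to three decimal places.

Power ≈ 0.987

Noncentrality parameter: δ = d·√(n/2) = 0.97 × √(26/2) = 3.4974
One-sided α = 0.1 → critical value z_{0.1} = 1.282.
Power = Φ(δ − 1.282) = Φ(2.216) = 0.9866.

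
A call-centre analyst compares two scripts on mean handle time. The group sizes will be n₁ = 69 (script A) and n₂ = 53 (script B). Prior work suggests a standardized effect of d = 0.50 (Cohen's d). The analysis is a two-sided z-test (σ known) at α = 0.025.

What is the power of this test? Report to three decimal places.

Power ≈ 0.690

Noncentrality parameter: δ = d / √(1/n₁ + 1/n₂) = 0.50 / √(1/69 + 1/53) = 2.7375
Critical value for a two-sided test at α = 0.025: z_{α/2} = 2.241.
Power = Φ(δ − 2.241) + Φ(−δ − 2.241) = Φ(0.496) + Φ(-4.979) = 0.6901 + 0.0000 = 0.6901.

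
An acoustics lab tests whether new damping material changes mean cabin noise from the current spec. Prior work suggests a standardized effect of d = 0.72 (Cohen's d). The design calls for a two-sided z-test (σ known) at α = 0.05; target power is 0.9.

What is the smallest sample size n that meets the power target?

n = 21

Set Φ(δ − 1.960) = 0.9; then δ − 1.960 = Φ⁻¹(0.9) = 1.282, giving δ = 3.242.
(For δ > 0 the lower-tail rejection region contributes negligibly to power, so the one-term inversion is standard.)
δ = d·√n ⇒ n = (δ/d)² = (3.242 / 0.72)² = 20.27.
Rounding up, n = 21.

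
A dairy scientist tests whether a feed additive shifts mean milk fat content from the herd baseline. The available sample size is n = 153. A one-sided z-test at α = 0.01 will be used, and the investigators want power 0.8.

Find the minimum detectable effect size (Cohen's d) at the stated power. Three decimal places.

Required noncentrality: δ = z_{0.01} + z_{0.20} = 2.326 + 0.842 = 3.168.
δ = d·√n ⇒ d = δ/√n = 3.168/√153 = 0.2561.

d ≈ 0.256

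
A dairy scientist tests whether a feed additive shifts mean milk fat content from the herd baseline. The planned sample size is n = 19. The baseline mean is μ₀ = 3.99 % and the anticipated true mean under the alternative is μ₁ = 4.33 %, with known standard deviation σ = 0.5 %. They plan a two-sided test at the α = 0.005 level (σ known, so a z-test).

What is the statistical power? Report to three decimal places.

Standardized effect: d = |μ₁ − μ₀| / σ = |4.33 − 3.99| / 0.5 = 0.6800
Noncentrality parameter: δ = d·√n = 0.6800 × √19 = 2.9641
Two-sided α = 0.005 → critical value z_{0.0025} = 2.807.
Power = Φ(δ − 2.807) + Φ(−δ − 2.807) = Φ(0.157) + Φ(-5.771) = 0.5624 + 0.0000 = 0.5624.

Power ≈ 0.562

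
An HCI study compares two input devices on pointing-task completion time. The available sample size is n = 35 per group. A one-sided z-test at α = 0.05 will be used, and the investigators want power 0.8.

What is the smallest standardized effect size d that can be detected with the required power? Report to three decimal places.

Required noncentrality: δ = z_{0.05} + z_{0.20} = 1.645 + 0.842 = 2.486.
δ = d·√(n/2) ⇒ d = δ/√(n/2) = 2.486/√(35/2) = 0.5944.

d ≈ 0.594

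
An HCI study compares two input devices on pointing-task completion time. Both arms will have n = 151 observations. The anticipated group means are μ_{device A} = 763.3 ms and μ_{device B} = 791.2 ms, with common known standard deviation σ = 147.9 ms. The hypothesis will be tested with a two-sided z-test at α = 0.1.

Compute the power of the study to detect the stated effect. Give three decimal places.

Standardized effect: d = |μ_{device A} − μ_{device B}| / σ = |763.3 − 791.2| / 147.9 = 0.1886
Noncentrality parameter: δ = d·√(n/2) = 0.1886 × √(151/2) = 1.6391
Critical value for a two-sided test at α = 0.1: z_{α/2} = 1.645.
Power = Φ(δ − 1.645) + Φ(−δ − 1.645) = Φ(-0.006) + Φ(-3.284) = 0.4977 + 0.0005 = 0.4982.

Power ≈ 0.498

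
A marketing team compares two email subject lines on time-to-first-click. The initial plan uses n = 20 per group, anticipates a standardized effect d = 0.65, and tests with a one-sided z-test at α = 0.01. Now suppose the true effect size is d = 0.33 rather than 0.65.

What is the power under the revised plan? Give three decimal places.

With d = 0.33: δ = d·√(n/2) = 0.33 × √(20/2) = 1.0436. Critical value z_{0.01} = 2.326.
Revised power = Φ(δ − 2.326) = Φ(-1.283) = 0.0998.

Power ≈ 0.100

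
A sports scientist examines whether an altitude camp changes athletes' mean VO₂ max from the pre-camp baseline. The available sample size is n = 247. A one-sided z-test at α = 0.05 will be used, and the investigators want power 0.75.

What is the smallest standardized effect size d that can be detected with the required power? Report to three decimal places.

Required noncentrality: δ = z_{0.05} + z_{0.25} = 1.645 + 0.674 = 2.319.
δ = d·√n ⇒ d = δ/√n = 2.319/√247 = 0.1476.

d ≈ 0.148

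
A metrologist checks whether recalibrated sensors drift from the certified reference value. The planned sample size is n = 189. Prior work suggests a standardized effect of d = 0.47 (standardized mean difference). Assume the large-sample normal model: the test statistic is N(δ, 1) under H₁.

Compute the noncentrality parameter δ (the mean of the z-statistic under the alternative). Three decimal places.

The noncentrality parameter scales effect size by the design's sample-size factor: δ = d·√n = 0.47 × √189 = 6.4614

δ ≈ 6.461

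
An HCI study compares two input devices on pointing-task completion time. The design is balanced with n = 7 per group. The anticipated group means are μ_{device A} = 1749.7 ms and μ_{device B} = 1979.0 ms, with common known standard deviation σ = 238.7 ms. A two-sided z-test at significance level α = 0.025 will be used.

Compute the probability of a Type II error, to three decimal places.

β ≈ 0.672

Standardized effect: d = |μ_{device A} − μ_{device B}| / σ = |1749.7 − 1979.0| / 238.7 = 0.9606
Noncentrality parameter: δ = d·√(n/2) = 0.9606 × √(7/2) = 1.7972
Critical value for a two-sided test at α = 0.025: z_{α/2} = 2.241.
Power = Φ(δ − 2.241) + Φ(−δ − 2.241) = Φ(-0.444) + Φ(-4.039) = 0.3284 + 0.0000 = 0.3285.
Type II error: β = 1 − power = 1 − 0.3285 = 0.6715.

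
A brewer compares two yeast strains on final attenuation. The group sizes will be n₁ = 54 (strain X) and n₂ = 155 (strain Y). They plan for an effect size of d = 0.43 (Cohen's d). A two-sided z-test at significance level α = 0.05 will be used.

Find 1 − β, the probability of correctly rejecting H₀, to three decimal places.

Noncentrality parameter: δ = d / √(1/n₁ + 1/n₂) = 0.43 / √(1/54 + 1/155) = 2.7212
Critical value for a two-sided test at α = 0.05: z_{α/2} = 1.960.
Power = Φ(δ − 1.960) + Φ(−δ − 1.960) = Φ(0.761) + Φ(-4.681) = 0.7767 + 0.0000 = 0.7767.

Power ≈ 0.777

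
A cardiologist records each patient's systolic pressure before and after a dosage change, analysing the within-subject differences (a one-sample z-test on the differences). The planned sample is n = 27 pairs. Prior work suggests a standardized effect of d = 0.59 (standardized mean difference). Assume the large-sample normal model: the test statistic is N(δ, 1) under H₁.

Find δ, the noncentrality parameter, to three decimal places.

δ = d·√n = 0.59 × √27 = 3.0657

δ ≈ 3.066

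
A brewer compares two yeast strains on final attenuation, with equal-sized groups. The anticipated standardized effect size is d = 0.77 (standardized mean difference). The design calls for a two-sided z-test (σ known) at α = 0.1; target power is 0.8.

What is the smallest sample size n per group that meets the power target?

n = 21 per group

For power 0.8 need Φ(δ − z_{0.05}) = 0.8, so δ = z_{0.05} + z_{0.20} = 1.645 + 0.842 = 2.486.
(For δ > 0 the lower-tail rejection region contributes negligibly to power, so the one-term inversion is standard.)
δ = d·√(n/2) ⇒ n = 2(δ/d)² = 2 × (2.486 / 0.77)² = 20.86.
Round up to the next whole unit.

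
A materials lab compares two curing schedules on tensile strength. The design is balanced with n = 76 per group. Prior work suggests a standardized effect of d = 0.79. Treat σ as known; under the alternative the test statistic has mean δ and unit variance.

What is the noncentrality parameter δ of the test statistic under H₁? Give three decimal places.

δ ≈ 4.870

δ = d·√(n/2) = 0.79 × √(76/2) = 4.8699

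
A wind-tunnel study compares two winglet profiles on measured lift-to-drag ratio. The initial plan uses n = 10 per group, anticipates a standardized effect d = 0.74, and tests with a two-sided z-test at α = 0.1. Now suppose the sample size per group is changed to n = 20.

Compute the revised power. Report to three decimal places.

With n = 20 per group: δ = d·√(n/2) = 0.74 × √(20/2) = 2.3401. Critical value z_{0.05} = 1.645.
Revised power = Φ(δ − 1.645) + Φ(−δ − 1.645) = Φ(0.695) + Φ(-3.985) = 0.7565 + 0.0000 = 0.7566.

Power ≈ 0.757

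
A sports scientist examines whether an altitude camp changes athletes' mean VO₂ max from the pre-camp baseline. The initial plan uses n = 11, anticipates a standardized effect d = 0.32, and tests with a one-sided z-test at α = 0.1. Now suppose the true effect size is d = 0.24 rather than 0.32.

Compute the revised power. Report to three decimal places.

With d = 0.24: δ = d·√n = 0.24 × √11 = 0.7960. Critical value z_{0.1} = 1.282.
Revised power = P(Z > 1.282 − δ) = Φ(-0.486) = 0.3136.

Power ≈ 0.314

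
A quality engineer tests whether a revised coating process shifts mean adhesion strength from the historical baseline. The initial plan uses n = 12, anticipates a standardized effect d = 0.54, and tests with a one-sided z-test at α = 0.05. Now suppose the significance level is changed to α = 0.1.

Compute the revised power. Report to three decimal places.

Power ≈ 0.722

δ = d·√n = 0.54 × √12 = 1.8706 (unchanged). New critical value: z_{0.1} = 1.282.
Revised power = P(Z > 1.282 − δ) = Φ(0.589) = 0.7221.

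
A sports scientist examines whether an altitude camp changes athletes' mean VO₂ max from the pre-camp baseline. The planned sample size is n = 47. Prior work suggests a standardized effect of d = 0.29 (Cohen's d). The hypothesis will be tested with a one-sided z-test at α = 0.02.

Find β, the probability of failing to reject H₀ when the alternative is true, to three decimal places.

β ≈ 0.526

Noncentrality parameter: δ = d·√n = 0.29 × √47 = 1.9881
Critical value for a one-sided test at α = 0.02: z_α = 2.054.
Power = P(Z > 2.054 − δ) = Φ(-0.066) = 0.4738.
Type II error: β = 1 − power = 1 − 0.4738 = 0.5262.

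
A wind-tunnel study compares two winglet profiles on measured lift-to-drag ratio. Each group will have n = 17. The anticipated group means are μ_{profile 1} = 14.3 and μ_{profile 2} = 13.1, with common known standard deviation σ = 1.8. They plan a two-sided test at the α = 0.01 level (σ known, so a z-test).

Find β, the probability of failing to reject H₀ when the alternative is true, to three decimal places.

β ≈ 0.736

Standardized effect: d = |μ_{profile 1} − μ_{profile 2}| / σ = |14.3 − 13.1| / 1.8 = 0.6667
Noncentrality parameter: δ = d·√(n/2) = 0.6667 × √(17/2) = 1.9437
Critical value for a two-sided test at α = 0.01: z_{α/2} = 2.576.
Power = Φ(δ − 2.576) + Φ(−δ − 2.576) = Φ(-0.632) + Φ(-4.519) = 0.2636 + 0.0000 = 0.2636.
Type II error: β = 1 − power = 1 − 0.2636 = 0.7364.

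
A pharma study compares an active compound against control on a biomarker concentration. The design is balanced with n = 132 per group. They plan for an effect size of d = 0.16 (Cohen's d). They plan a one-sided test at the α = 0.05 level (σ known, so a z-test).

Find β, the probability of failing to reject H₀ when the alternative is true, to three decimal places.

Noncentrality parameter: δ = d·√(n/2) = 0.16 × √(132/2) = 1.2998
One-sided α = 0.05 → critical value z_{0.05} = 1.645.
Power = P(Z > 1.645 − δ) = Φ(-0.345) = 0.3650.
Type II error: β = 1 − power = 1 − 0.3650 = 0.6350.

β ≈ 0.635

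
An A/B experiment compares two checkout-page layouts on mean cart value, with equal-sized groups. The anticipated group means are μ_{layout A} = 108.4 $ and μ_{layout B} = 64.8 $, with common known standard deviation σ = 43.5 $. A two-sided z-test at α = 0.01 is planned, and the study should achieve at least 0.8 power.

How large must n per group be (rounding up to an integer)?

Standardized effect: d = |μ_{layout A} − μ_{layout B}| / σ = |108.4 − 64.8| / 43.5 = 1.0023
For power 0.8 need Φ(δ − z_{0.005}) = 0.8, so δ = z_{0.005} + z_{0.20} = 2.576 + 0.842 = 3.417.
(The Φ(−δ − z_{α/2}) term is vanishingly small for δ > 0 and is dropped in the standard sample-size formula.)
δ = d·√(n/2) ⇒ n = 2(δ/d)² = 2 × (3.417 / 1.0023)² = 23.25.
Round up to the next whole unit.

n = 24 per group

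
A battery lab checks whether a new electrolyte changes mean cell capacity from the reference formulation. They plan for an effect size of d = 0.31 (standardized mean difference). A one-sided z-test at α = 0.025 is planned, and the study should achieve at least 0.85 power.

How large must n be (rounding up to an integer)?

For power 0.85 need Φ(δ − z_{0.025}) = 0.85, so δ = z_{0.025} + z_{0.15} = 1.960 + 1.036 = 2.996.
δ = d·√n ⇒ n = (δ/d)² = (2.996 / 0.31)² = 93.43.
Round up to the next whole unit.

n = 94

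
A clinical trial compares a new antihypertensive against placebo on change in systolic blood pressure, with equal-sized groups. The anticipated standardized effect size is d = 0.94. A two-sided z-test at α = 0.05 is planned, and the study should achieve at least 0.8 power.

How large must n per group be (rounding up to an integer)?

n = 18 per group

Set Φ(δ − 1.960) = 0.8; then δ − 1.960 = Φ⁻¹(0.8) = 0.842, giving δ = 2.802.
(For δ > 0 the lower-tail rejection region contributes negligibly to power, so the one-term inversion is standard.)
δ = d·√(n/2) ⇒ n = 2(δ/d)² = 2 × (2.802 / 0.94)² = 17.77.
Rounding up, n = 18 per group.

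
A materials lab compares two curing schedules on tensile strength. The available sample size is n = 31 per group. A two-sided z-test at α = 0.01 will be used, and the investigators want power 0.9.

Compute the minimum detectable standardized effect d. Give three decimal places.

d ≈ 0.980

Required noncentrality: δ = z_{0.005} + z_{0.10} = 2.576 + 1.282 = 3.857.
(The second rejection-region term Φ(−δ − z_{α/2}) is negligible and dropped.)
δ = d·√(n/2) ⇒ d = δ/√(n/2) = 3.857/√(31/2) = 0.9798.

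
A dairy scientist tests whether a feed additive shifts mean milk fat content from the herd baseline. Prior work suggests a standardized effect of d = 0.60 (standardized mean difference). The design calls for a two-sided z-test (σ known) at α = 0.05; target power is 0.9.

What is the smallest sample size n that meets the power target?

Set Φ(δ − 1.960) = 0.9; then δ − 1.960 = Φ⁻¹(0.9) = 1.282, giving δ = 3.242.
(For δ > 0 the lower-tail rejection region contributes negligibly to power, so the one-term inversion is standard.)
δ = d·√n ⇒ n = (δ/d)² = (3.242 / 0.60)² = 29.19.
Rounding up, n = 30.

n = 30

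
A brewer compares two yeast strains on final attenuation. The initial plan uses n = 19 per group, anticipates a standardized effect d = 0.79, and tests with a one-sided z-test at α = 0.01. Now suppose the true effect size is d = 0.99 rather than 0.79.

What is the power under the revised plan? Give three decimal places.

With d = 0.99: δ = d·√(n/2) = 0.99 × √(19/2) = 3.0514. Critical value z_{0.01} = 2.326.
Revised power = P(Z > 2.326 − δ) = Φ(0.725) = 0.7658.

Power ≈ 0.766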